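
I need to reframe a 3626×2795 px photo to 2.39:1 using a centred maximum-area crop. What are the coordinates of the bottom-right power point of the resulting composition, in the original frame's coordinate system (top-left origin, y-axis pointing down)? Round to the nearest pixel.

3626/2795 < 2.39/1, so the 2.39:1 crop keeps the full width 3626 and trims height to 3626 × 1/2.39 = 1517.15 px.
Top offset = (2795 − 1517.15)/2 = 638.92 px; left offset = 0.
Bottom-right is two-thirds across and two-thirds down within the crop:
x = 0.00 + 2 × 3626.00/3 ≈ 2417; y = 638.92 + 2 × 1517.15/3 ≈ 1650.

x = 2417 px, y = 1650 px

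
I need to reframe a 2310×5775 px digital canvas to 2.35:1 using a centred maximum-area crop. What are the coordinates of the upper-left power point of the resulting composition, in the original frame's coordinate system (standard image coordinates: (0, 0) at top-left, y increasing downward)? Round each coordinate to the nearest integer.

2310/5775 < 2.35/1, so the 2.35:1 crop keeps the full width 2310 and trims height to 2310 × 1/2.35 = 982.98 px.
Top offset = (5775 − 982.98)/2 = 2396.01 px; left offset = 0.
Upper-left is one-third across and one-third down within the crop:
x = 0.00 + 1 × 2310.00/3 ≈ 770; y = 2396.01 + 1 × 982.98/3 ≈ 2724.

x = 770 px, y = 2724 px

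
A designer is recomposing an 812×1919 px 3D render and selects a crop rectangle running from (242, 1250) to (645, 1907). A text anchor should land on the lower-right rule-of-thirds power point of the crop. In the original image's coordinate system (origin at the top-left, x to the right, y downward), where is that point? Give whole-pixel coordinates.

Crop width = 645 − 242 = 403 px; one third is 134.33 px.
Crop height = 1907 − 1250 = 657 px; one third is 219.00 px.
The lower-right point is two-thirds across and two-thirds down within the crop:
x = 242 + 2 × 134.33 ≈ 511; y = 1250 + 2 × 219.00 ≈ 1688.

x = 511 px, y = 1688 px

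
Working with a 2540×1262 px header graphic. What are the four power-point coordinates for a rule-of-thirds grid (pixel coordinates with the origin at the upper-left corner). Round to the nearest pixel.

One third of 2540 is 846.67; one third of 1262 is 420.67.
Vertical third lines at x = 847 and x = 1693; horizontal third lines at y = 421 and y = 841.

(847, 421), (1693, 421), (847, 841), (1693, 841)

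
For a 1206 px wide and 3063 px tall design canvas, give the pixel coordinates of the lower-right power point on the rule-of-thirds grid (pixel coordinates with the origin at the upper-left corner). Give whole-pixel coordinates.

x = 804 px, y = 2042 px

The lower-right point sits two-thirds of the way across and two-thirds of the way down.
x = 2 × 1206/3 ≈ 804; y = 2 × 3063/3 ≈ 2042.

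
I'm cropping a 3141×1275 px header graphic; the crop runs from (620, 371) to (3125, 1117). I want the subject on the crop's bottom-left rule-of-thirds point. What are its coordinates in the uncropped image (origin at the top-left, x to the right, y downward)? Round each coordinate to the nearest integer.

x = 1455 px, y = 868 px

Crop width = 3125 − 620 = 2505 px; one third is 835.00 px.
Crop height = 1117 − 371 = 746 px; one third is 248.67 px.
The bottom-left point is one-third across and two-thirds down within the crop:
x = 620 + 1 × 835.00 ≈ 1455; y = 371 + 2 × 248.67 ≈ 868.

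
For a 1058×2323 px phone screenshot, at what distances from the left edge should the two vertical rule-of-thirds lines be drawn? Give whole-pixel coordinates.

1058 / 3 = 352.67, so the vertical lines sit at one and two thirds of 1058.

353 px and 705 px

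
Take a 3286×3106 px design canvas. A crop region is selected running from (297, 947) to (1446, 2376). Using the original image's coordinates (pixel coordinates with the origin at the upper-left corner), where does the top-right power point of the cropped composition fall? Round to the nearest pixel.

(1063, 1423)

Crop width = 1446 − 297 = 1149 px; one third is 383.00 px.
Crop height = 2376 − 947 = 1429 px; one third is 476.33 px.
The top-right point is two-thirds across and one-third down within the crop:
x = 297 + 2 × 383.00 ≈ 1063; y = 947 + 1 × 476.33 ≈ 1423.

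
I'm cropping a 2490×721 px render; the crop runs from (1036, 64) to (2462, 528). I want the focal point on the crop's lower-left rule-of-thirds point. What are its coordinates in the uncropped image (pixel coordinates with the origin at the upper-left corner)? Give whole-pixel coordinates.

(1511, 373)

Crop width = 2462 − 1036 = 1426 px; one third is 475.33 px.
Crop height = 528 − 64 = 464 px; one third is 154.67 px.
The lower-left point is one-third across and two-thirds down within the crop:
x = 1036 + 1 × 475.33 ≈ 1511; y = 64 + 2 × 154.67 ≈ 373.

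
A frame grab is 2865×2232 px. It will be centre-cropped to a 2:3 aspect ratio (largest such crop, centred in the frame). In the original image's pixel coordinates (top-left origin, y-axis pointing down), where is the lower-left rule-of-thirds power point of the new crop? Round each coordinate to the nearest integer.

2865/2232 > 2/3, so the 2:3 crop keeps the full height 2232 and trims width to 2232 × 2/3 = 1488.00 px.
Left offset = (2865 − 1488.00)/2 = 688.50 px; top offset = 0.
Lower-left is one-third across and two-thirds down within the crop:
x = 688.50 + 1 × 1488.00/3 ≈ 1185; y = 0.00 + 2 × 2232.00/3 ≈ 1488.

(1185, 1488)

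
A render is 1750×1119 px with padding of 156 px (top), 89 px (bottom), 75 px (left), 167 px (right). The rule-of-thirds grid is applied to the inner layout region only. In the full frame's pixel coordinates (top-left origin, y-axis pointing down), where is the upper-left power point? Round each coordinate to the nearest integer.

x = 578 px, y = 447 px

Content width = 1750 − 75 − 167 = 1508 px; content height = 1119 − 156 − 89 = 874 px.
Upper-left is one-third across and one-third down within the inner layout region.
x = 75 + 1 × 1508/3 = 75 + 502.67 ≈ 578
y = 156 + 1 × 874/3 = 156 + 291.33 ≈ 447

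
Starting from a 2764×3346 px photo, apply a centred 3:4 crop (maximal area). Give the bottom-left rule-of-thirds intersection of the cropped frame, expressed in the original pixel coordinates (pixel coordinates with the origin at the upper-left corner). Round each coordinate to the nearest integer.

x = 964 px, y = 2231 px

2764/3346 > 3/4, so the 3:4 crop keeps the full height 3346 and trims width to 3346 × 3/4 = 2509.50 px.
Left offset = (2764 − 2509.50)/2 = 127.25 px; top offset = 0.
Bottom-left is one-third across and two-thirds down within the crop:
x = 127.25 + 1 × 2509.50/3 ≈ 964; y = 0.00 + 2 × 3346.00/3 ≈ 2231.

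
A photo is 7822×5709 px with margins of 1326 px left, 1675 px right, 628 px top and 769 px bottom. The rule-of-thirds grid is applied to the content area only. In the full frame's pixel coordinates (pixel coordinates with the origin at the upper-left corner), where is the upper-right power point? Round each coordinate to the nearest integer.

Content width = 7822 − 1326 − 1675 = 4821 px; content height = 5709 − 628 − 769 = 4312 px.
Upper-right is two-thirds across and one-third down within the content area.
x = 1326 + 2 × 4821/3 = 1326 + 3214.00 ≈ 4540
y = 628 + 1 × 4312/3 = 628 + 1437.33 ≈ 2065

x = 4540 px, y = 2065 px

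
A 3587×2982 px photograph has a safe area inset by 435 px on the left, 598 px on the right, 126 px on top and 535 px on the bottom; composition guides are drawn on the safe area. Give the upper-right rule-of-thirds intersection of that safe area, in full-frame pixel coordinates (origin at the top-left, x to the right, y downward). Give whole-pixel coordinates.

x = 2138 px, y = 900 px

Content width = 3587 − 435 − 598 = 2554 px; content height = 2982 − 126 − 535 = 2321 px.
Upper-right is two-thirds across and one-third down within the safe area.
x = 435 + 2 × 2554/3 = 435 + 1702.67 ≈ 2138
y = 126 + 1 × 2321/3 = 126 + 773.67 ≈ 900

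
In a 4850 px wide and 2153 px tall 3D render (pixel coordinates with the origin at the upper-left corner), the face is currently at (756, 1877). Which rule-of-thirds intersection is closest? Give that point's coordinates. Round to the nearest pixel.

Third lines: x ∈ {1617, 3233}, y ∈ {718, 1435}.
756 is closer to x = 1617; 1877 is closer to y = 1435.
So the nearest intersection is the lower-left power point.

x = 1617 px, y = 1435 px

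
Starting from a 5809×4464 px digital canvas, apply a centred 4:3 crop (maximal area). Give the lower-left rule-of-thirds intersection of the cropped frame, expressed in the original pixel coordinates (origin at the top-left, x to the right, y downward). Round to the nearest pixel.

x = 1936 px, y = 2958 px

5809/4464 < 4/3, so the 4:3 crop keeps the full width 5809 and trims height to 5809 × 3/4 = 4356.75 px.
Top offset = (4464 − 4356.75)/2 = 53.62 px; left offset = 0.
Lower-left is one-third across and two-thirds down within the crop:
x = 0.00 + 1 × 5809.00/3 ≈ 1936; y = 53.62 + 2 × 4356.75/3 ≈ 2958.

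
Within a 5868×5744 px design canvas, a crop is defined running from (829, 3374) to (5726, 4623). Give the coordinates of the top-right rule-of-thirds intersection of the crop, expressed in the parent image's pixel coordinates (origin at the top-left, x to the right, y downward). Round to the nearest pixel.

Crop width = 5726 − 829 = 4897 px; one third is 1632.33 px.
Crop height = 4623 − 3374 = 1249 px; one third is 416.33 px.
The top-right point is two-thirds across and one-third down within the crop:
x = 829 + 2 × 1632.33 ≈ 4094; y = 3374 + 1 × 416.33 ≈ 3790.

x = 4094 px, y = 3790 px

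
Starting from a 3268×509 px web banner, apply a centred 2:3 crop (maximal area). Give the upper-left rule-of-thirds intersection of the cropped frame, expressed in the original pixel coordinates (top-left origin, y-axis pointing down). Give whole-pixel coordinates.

3268/509 > 2/3, so the 2:3 crop keeps the full height 509 and trims width to 509 × 2/3 = 339.33 px.
Left offset = (3268 − 339.33)/2 = 1464.33 px; top offset = 0.
Upper-left is one-third across and one-third down within the crop:
x = 1464.33 + 1 × 339.33/3 ≈ 1577; y = 0.00 + 1 × 509.00/3 ≈ 170.

x = 1577 px, y = 170 px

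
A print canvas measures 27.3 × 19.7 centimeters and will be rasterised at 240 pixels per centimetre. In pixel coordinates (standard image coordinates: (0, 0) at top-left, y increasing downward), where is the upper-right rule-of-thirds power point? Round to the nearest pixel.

x = 4368 px, y = 1576 px

In pixels the canvas is 27.3 × 240 = 6552 wide and 19.7 × 240 = 4728 tall.
The upper-right point is two-thirds across and one-third down:
x = 2 × 6552/3 ≈ 4368; y = 1 × 4728/3 ≈ 1576.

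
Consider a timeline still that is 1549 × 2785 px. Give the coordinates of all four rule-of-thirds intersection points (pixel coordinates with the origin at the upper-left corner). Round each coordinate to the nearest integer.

One third of 1549 is 516.33; one third of 2785 is 928.33.
Vertical third lines at x = 516 and x = 1033; horizontal third lines at y = 928 and y = 1857.

(516, 928), (1033, 928), (516, 1857), (1033, 1857)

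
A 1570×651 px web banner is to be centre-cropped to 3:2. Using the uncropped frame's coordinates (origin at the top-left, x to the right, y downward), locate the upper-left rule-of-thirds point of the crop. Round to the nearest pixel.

(622, 217)

1570/651 > 3/2, so the 3:2 crop keeps the full height 651 and trims width to 651 × 3/2 = 976.50 px.
Left offset = (1570 − 976.50)/2 = 296.75 px; top offset = 0.
Upper-left is one-third across and one-third down within the crop:
x = 296.75 + 1 × 976.50/3 ≈ 622; y = 0.00 + 1 × 651.00/3 ≈ 217.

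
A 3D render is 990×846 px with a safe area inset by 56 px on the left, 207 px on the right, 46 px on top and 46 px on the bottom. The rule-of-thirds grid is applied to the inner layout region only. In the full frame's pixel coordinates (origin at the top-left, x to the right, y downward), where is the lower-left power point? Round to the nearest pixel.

(298, 549)

Content width = 990 − 56 − 207 = 727 px; content height = 846 − 46 − 46 = 754 px.
Lower-left is one-third across and two-thirds down within the inner layout region.
x = 56 + 1 × 727/3 = 56 + 242.33 ≈ 298
y = 46 + 2 × 754/3 = 46 + 502.67 ≈ 549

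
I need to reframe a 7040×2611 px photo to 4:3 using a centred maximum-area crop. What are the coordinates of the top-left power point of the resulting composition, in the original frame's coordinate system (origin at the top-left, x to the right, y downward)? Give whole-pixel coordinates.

7040/2611 > 4/3, so the 4:3 crop keeps the full height 2611 and trims width to 2611 × 4/3 = 3481.33 px.
Left offset = (7040 − 3481.33)/2 = 1779.33 px; top offset = 0.
Top-left is one-third across and one-third down within the crop:
x = 1779.33 + 1 × 3481.33/3 ≈ 2940; y = 0.00 + 1 × 2611.00/3 ≈ 870.

x = 2940 px, y = 870 px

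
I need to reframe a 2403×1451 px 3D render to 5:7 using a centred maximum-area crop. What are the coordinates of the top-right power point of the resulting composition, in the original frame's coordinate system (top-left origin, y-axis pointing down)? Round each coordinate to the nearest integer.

x = 1374 px, y = 484 px

2403/1451 > 5/7, so the 5:7 crop keeps the full height 1451 and trims width to 1451 × 5/7 = 1036.43 px.
Left offset = (2403 − 1036.43)/2 = 683.29 px; top offset = 0.
Top-right is two-thirds across and one-third down within the crop:
x = 683.29 + 2 × 1036.43/3 ≈ 1374; y = 0.00 + 1 × 1451.00/3 ≈ 484.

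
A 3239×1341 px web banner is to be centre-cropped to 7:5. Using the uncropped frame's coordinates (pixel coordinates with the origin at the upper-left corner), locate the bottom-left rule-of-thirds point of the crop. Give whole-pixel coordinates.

3239/1341 > 7/5, so the 7:5 crop keeps the full height 1341 and trims width to 1341 × 7/5 = 1877.40 px.
Left offset = (3239 − 1877.40)/2 = 680.80 px; top offset = 0.
Bottom-left is one-third across and two-thirds down within the crop:
x = 680.80 + 1 × 1877.40/3 ≈ 1307; y = 0.00 + 2 × 1341.00/3 ≈ 894.

x = 1307 px, y = 894 px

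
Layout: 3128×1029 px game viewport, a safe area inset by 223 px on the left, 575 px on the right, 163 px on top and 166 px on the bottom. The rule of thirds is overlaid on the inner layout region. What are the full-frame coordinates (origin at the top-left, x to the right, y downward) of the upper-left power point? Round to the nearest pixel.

(1000, 396)

Content width = 3128 − 223 − 575 = 2330 px; content height = 1029 − 163 − 166 = 700 px.
Upper-left is one-third across and one-third down within the inner layout region.
x = 223 + 1 × 2330/3 = 223 + 776.67 ≈ 1000
y = 163 + 1 × 700/3 = 163 + 233.33 ≈ 396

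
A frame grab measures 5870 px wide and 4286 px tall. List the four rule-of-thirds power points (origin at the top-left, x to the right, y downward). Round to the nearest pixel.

(1957, 1429), (3913, 1429), (1957, 2857), (3913, 2857)

One third of 5870 is 1956.67; one third of 4286 is 1428.67.
Vertical third lines at x = 1957 and x = 3913; horizontal third lines at y = 1429 and y = 2857.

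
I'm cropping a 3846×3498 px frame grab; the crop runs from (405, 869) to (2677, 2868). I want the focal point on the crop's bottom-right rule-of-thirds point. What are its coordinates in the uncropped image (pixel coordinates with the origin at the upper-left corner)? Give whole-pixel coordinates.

Crop width = 2677 − 405 = 2272 px; one third is 757.33 px.
Crop height = 2868 − 869 = 1999 px; one third is 666.33 px.
The bottom-right point is two-thirds across and two-thirds down within the crop:
x = 405 + 2 × 757.33 ≈ 1920; y = 869 + 2 × 666.33 ≈ 2202.

x = 1920 px, y = 2202 px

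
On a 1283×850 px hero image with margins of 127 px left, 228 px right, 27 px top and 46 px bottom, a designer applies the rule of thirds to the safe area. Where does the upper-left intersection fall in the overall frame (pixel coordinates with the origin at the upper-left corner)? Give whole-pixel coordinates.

Content width = 1283 − 127 − 228 = 928 px; content height = 850 − 27 − 46 = 777 px.
Upper-left is one-third across and one-third down within the safe area.
x = 127 + 1 × 928/3 = 127 + 309.33 ≈ 436
y = 27 + 1 × 777/3 = 27 + 259.00 ≈ 286

x = 436 px, y = 286 px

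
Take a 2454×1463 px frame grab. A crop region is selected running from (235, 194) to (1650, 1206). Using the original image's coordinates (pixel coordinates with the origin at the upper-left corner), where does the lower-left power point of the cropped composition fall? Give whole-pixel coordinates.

Crop width = 1650 − 235 = 1415 px; one third is 471.67 px.
Crop height = 1206 − 194 = 1012 px; one third is 337.33 px.
The lower-left point is one-third across and two-thirds down within the crop:
x = 235 + 1 × 471.67 ≈ 707; y = 194 + 2 × 337.33 ≈ 869.

x = 707 px, y = 869 px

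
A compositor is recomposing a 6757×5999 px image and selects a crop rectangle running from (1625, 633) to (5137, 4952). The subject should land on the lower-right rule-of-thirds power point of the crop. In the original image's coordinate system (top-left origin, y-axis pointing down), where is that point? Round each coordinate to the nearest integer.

x = 3966 px, y = 3512 px

Crop width = 5137 − 1625 = 3512 px; one third is 1170.67 px.
Crop height = 4952 − 633 = 4319 px; one third is 1439.67 px.
The lower-right point is two-thirds across and two-thirds down within the crop:
x = 1625 + 2 × 1170.67 ≈ 3966; y = 633 + 2 × 1439.67 ≈ 3512.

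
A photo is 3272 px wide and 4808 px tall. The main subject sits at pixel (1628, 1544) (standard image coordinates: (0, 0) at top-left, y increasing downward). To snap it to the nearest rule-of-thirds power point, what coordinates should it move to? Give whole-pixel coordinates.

(1091, 1603)

Third lines: x ∈ {1091, 2181}, y ∈ {1603, 3205}.
1628 is closer to x = 1091; 1544 is closer to y = 1603.
So the nearest intersection is the upper-left power point.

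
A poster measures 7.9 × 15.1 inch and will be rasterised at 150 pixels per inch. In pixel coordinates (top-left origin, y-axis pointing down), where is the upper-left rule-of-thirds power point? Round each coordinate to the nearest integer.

In pixels the canvas is 7.9 × 150 = 1185 wide and 15.1 × 150 = 2265 tall.
The upper-left point is one-third across and one-third down:
x = 1 × 1185/3 ≈ 395; y = 1 × 2265/3 ≈ 755.

x = 395 px, y = 755 px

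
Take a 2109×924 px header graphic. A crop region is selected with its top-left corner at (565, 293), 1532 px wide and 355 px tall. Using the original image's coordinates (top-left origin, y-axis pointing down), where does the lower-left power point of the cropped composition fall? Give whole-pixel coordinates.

One third of the crop width 1532 is 510.67 px.
One third of the crop height 355 is 118.33 px.
The lower-left point is one-third across and two-thirds down within the crop:
x = 565 + 1 × 510.67 ≈ 1076; y = 293 + 2 × 118.33 ≈ 530.

x = 1076 px, y = 530 px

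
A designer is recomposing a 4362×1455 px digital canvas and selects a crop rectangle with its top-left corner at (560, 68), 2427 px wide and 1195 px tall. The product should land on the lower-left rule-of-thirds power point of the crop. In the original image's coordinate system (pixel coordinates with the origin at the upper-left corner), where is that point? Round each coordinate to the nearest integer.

One third of the crop width 2427 is 809.00 px.
One third of the crop height 1195 is 398.33 px.
The lower-left point is one-third across and two-thirds down within the crop:
x = 560 + 1 × 809.00 ≈ 1369; y = 68 + 2 × 398.33 ≈ 865.

x = 1369 px, y = 865 px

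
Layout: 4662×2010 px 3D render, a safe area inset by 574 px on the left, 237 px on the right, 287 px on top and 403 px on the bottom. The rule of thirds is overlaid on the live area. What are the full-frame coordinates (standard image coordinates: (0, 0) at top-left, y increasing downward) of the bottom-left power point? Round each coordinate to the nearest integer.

(1858, 1167)

Content width = 4662 − 574 − 237 = 3851 px; content height = 2010 − 287 − 403 = 1320 px.
Bottom-left is one-third across and two-thirds down within the live area.
x = 574 + 1 × 3851/3 = 574 + 1283.67 ≈ 1858
y = 287 + 2 × 1320/3 = 287 + 880.00 ≈ 1167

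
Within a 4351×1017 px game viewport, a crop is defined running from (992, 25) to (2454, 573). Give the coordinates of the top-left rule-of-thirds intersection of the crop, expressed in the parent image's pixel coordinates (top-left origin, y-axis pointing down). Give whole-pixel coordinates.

Crop width = 2454 − 992 = 1462 px; one third is 487.33 px.
Crop height = 573 − 25 = 548 px; one third is 182.67 px.
The top-left point is one-third across and one-third down within the crop:
x = 992 + 1 × 487.33 ≈ 1479; y = 25 + 1 × 182.67 ≈ 208.

x = 1479 px, y = 208 px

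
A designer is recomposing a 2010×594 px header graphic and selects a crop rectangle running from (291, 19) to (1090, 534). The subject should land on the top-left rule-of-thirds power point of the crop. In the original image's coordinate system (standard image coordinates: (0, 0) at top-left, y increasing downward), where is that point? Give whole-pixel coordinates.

Crop width = 1090 − 291 = 799 px; one third is 266.33 px.
Crop height = 534 − 19 = 515 px; one third is 171.67 px.
The top-left point is one-third across and one-third down within the crop:
x = 291 + 1 × 266.33 ≈ 557; y = 19 + 1 × 171.67 ≈ 191.

(557, 191)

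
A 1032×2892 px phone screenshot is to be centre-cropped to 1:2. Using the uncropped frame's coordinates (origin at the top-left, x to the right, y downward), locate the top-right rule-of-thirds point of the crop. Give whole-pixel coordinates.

1032/2892 < 1/2, so the 1:2 crop keeps the full width 1032 and trims height to 1032 × 2/1 = 2064.00 px.
Top offset = (2892 − 2064.00)/2 = 414.00 px; left offset = 0.
Top-right is two-thirds across and one-third down within the crop:
x = 0.00 + 2 × 1032.00/3 ≈ 688; y = 414.00 + 1 × 2064.00/3 ≈ 1102.

(688, 1102)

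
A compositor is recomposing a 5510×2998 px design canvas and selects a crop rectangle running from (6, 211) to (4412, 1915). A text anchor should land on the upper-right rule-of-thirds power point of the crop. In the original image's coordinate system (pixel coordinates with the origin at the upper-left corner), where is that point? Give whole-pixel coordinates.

x = 2943 px, y = 779 px

Crop width = 4412 − 6 = 4406 px; one third is 1468.67 px.
Crop height = 1915 − 211 = 1704 px; one third is 568.00 px.
The upper-right point is two-thirds across and one-third down within the crop:
x = 6 + 2 × 1468.67 ≈ 2943; y = 211 + 1 × 568.00 ≈ 779.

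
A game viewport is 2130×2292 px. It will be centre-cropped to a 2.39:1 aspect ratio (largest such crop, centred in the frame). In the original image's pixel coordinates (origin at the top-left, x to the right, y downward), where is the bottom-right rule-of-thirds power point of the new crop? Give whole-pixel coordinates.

2130/2292 < 2.39/1, so the 2.39:1 crop keeps the full width 2130 and trims height to 2130 × 1/2.39 = 891.21 px.
Top offset = (2292 − 891.21)/2 = 700.39 px; left offset = 0.
Bottom-right is two-thirds across and two-thirds down within the crop:
x = 0.00 + 2 × 2130.00/3 ≈ 1420; y = 700.39 + 2 × 891.21/3 ≈ 1295.

x = 1420 px, y = 1295 px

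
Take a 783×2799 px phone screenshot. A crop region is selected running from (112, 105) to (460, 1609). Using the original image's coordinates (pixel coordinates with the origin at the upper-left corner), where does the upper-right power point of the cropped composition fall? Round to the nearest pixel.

(344, 606)

Crop width = 460 − 112 = 348 px; one third is 116.00 px.
Crop height = 1609 − 105 = 1504 px; one third is 501.33 px.
The upper-right point is two-thirds across and one-third down within the crop:
x = 112 + 2 × 116.00 ≈ 344; y = 105 + 1 × 501.33 ≈ 606.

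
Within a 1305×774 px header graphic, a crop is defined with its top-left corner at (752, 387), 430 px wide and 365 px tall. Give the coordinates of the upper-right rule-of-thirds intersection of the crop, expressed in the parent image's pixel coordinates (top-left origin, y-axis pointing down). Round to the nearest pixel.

One third of the crop width 430 is 143.33 px.
One third of the crop height 365 is 121.67 px.
The upper-right point is two-thirds across and one-third down within the crop:
x = 752 + 2 × 143.33 ≈ 1039; y = 387 + 1 × 121.67 ≈ 509.

(1039, 509)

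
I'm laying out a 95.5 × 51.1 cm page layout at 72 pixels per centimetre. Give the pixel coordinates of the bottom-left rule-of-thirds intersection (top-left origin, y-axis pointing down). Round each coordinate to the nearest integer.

In pixels the canvas is 95.5 × 72 = 6876 wide and 51.1 × 72 = 3679.2 tall.
The bottom-left point is one-third across and two-thirds down:
x = 1 × 6876/3 ≈ 2292; y = 2 × 3679.2/3 ≈ 2453.

(2292, 2453)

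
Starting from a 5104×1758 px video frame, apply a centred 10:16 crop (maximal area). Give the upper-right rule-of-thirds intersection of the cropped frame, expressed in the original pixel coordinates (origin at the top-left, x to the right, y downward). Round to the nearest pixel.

5104/1758 > 10/16, so the 10:16 crop keeps the full height 1758 and trims width to 1758 × 10/16 = 1098.75 px.
Left offset = (5104 − 1098.75)/2 = 2002.62 px; top offset = 0.
Upper-right is two-thirds across and one-third down within the crop:
x = 2002.62 + 2 × 1098.75/3 ≈ 2735; y = 0.00 + 1 × 1758.00/3 ≈ 586.

(2735, 586)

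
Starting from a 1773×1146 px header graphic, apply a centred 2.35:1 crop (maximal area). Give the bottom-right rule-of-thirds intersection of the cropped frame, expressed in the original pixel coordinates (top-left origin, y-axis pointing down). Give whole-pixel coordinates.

1773/1146 < 2.35/1, so the 2.35:1 crop keeps the full width 1773 and trims height to 1773 × 1/2.35 = 754.47 px.
Top offset = (1146 − 754.47)/2 = 195.77 px; left offset = 0.
Bottom-right is two-thirds across and two-thirds down within the crop:
x = 0.00 + 2 × 1773.00/3 ≈ 1182; y = 195.77 + 2 × 754.47/3 ≈ 699.

(1182, 699)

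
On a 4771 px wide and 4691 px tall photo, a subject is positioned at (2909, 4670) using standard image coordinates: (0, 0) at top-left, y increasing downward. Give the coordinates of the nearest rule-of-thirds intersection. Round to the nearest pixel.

Third lines: x ∈ {1590, 3181}, y ∈ {1564, 3127}.
2909 is closer to x = 3181; 4670 is closer to y = 3127.
So the nearest intersection is the lower-right power point.

(3181, 3127)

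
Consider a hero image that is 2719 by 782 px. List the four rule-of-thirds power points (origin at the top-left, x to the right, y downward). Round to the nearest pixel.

One third of 2719 is 906.33; one third of 782 is 260.67.
Vertical third lines at x = 906 and x = 1813; horizontal third lines at y = 261 and y = 521.

(906, 261), (1813, 261), (906, 521), (1813, 521)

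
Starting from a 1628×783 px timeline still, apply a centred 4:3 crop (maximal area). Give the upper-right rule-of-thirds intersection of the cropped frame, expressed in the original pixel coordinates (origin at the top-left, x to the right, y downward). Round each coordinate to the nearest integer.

1628/783 > 4/3, so the 4:3 crop keeps the full height 783 and trims width to 783 × 4/3 = 1044.00 px.
Left offset = (1628 − 1044.00)/2 = 292.00 px; top offset = 0.
Upper-right is two-thirds across and one-third down within the crop:
x = 292.00 + 2 × 1044.00/3 ≈ 988; y = 0.00 + 1 × 783.00/3 ≈ 261.

x = 988 px, y = 261 px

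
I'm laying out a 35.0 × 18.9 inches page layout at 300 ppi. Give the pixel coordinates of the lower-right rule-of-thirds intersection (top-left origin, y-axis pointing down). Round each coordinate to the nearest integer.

(7000, 3780)

In pixels the canvas is 35.0 × 300 = 10500 wide and 18.9 × 300 = 5670 tall.
The lower-right point is two-thirds across and two-thirds down:
x = 2 × 10500/3 ≈ 7000; y = 2 × 5670/3 ≈ 3780.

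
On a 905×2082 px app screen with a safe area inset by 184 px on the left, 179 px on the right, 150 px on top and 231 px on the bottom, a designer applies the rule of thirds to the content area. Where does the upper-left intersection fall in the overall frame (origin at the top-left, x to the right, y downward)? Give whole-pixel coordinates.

Content width = 905 − 184 − 179 = 542 px; content height = 2082 − 150 − 231 = 1701 px.
Upper-left is one-third across and one-third down within the content area.
x = 184 + 1 × 542/3 = 184 + 180.67 ≈ 365
y = 150 + 1 × 1701/3 = 150 + 567.00 ≈ 717

x = 365 px, y = 717 px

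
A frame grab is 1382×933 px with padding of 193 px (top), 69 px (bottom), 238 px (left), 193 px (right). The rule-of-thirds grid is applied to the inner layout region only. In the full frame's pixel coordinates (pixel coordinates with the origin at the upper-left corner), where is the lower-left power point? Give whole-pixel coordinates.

x = 555 px, y = 640 px

Content width = 1382 − 238 − 193 = 951 px; content height = 933 − 193 − 69 = 671 px.
Lower-left is one-third across and two-thirds down within the inner layout region.
x = 238 + 1 × 951/3 = 238 + 317.00 ≈ 555
y = 193 + 2 × 671/3 = 193 + 447.33 ≈ 640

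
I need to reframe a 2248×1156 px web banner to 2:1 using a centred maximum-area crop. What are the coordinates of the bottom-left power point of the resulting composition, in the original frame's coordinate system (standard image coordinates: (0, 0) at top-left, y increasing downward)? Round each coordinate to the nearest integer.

(749, 765)

2248/1156 < 2/1, so the 2:1 crop keeps the full width 2248 and trims height to 2248 × 1/2 = 1124.00 px.
Top offset = (1156 − 1124.00)/2 = 16.00 px; left offset = 0.
Bottom-left is one-third across and two-thirds down within the crop:
x = 0.00 + 1 × 2248.00/3 ≈ 749; y = 16.00 + 2 × 1124.00/3 ≈ 765.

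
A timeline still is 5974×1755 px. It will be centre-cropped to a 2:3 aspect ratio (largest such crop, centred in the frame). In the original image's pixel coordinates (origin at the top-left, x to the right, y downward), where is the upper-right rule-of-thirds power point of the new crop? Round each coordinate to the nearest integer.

5974/1755 > 2/3, so the 2:3 crop keeps the full height 1755 and trims width to 1755 × 2/3 = 1170.00 px.
Left offset = (5974 − 1170.00)/2 = 2402.00 px; top offset = 0.
Upper-right is two-thirds across and one-third down within the crop:
x = 2402.00 + 2 × 1170.00/3 ≈ 3182; y = 0.00 + 1 × 1755.00/3 ≈ 585.

(3182, 585)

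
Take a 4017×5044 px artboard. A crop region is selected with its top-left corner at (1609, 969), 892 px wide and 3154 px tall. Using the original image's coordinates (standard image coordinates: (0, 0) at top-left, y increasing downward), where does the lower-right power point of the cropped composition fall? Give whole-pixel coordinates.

x = 2204 px, y = 3072 px

One third of the crop width 892 is 297.33 px.
One third of the crop height 3154 is 1051.33 px.
The lower-right point is two-thirds across and two-thirds down within the crop:
x = 1609 + 2 × 297.33 ≈ 2204; y = 969 + 2 × 1051.33 ≈ 3072.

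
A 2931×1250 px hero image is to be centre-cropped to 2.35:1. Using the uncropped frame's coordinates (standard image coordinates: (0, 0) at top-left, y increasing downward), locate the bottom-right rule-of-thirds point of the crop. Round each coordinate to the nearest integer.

2931/1250 < 2.35/1, so the 2.35:1 crop keeps the full width 2931 and trims height to 2931 × 1/2.35 = 1247.23 px.
Top offset = (1250 − 1247.23)/2 = 1.38 px; left offset = 0.
Bottom-right is two-thirds across and two-thirds down within the crop:
x = 0.00 + 2 × 2931.00/3 ≈ 1954; y = 1.38 + 2 × 1247.23/3 ≈ 833.

x = 1954 px, y = 833 px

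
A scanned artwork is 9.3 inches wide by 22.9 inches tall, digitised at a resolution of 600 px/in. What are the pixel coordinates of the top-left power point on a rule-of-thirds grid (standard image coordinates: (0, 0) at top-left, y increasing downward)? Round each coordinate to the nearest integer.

x = 1860 px, y = 4580 px

In pixels the canvas is 9.3 × 600 = 5580 wide and 22.9 × 600 = 13740 tall.
The top-left point is one-third across and one-third down:
x = 1 × 5580/3 ≈ 1860; y = 1 × 13740/3 ≈ 4580.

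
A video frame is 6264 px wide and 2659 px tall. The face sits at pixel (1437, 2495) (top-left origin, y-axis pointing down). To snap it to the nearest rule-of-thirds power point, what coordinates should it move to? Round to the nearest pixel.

x = 2088 px, y = 1773 px

Third lines: x ∈ {2088, 4176}, y ∈ {886, 1773}.
1437 is closer to x = 2088; 2495 is closer to y = 1773.
So the nearest intersection is the lower-left power point.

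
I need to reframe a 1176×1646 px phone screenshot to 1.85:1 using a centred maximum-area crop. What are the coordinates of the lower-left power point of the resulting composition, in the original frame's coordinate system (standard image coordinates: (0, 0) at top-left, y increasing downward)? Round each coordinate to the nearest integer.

(392, 929)

1176/1646 < 1.85/1, so the 1.85:1 crop keeps the full width 1176 and trims height to 1176 × 1/1.85 = 635.68 px.
Top offset = (1646 − 635.68)/2 = 505.16 px; left offset = 0.
Lower-left is one-third across and two-thirds down within the crop:
x = 0.00 + 1 × 1176.00/3 ≈ 392; y = 505.16 + 2 × 635.68/3 ≈ 929.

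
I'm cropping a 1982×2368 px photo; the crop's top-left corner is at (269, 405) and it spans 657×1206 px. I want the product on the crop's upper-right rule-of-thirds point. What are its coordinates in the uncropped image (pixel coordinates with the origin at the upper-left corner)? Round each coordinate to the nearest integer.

One third of the crop width 657 is 219.00 px.
One third of the crop height 1206 is 402.00 px.
The upper-right point is two-thirds across and one-third down within the crop:
x = 269 + 2 × 219.00 ≈ 707; y = 405 + 1 × 402.00 ≈ 807.

(707, 807)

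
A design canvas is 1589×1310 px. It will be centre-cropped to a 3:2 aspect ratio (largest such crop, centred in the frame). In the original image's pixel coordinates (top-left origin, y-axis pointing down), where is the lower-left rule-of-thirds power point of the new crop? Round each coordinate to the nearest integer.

1589/1310 < 3/2, so the 3:2 crop keeps the full width 1589 and trims height to 1589 × 2/3 = 1059.33 px.
Top offset = (1310 − 1059.33)/2 = 125.33 px; left offset = 0.
Lower-left is one-third across and two-thirds down within the crop:
x = 0.00 + 1 × 1589.00/3 ≈ 530; y = 125.33 + 2 × 1059.33/3 ≈ 832.

x = 530 px, y = 832 px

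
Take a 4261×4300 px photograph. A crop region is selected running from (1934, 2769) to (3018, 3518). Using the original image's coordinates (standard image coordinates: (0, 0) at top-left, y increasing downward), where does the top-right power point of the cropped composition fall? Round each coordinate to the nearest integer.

Crop width = 3018 − 1934 = 1084 px; one third is 361.33 px.
Crop height = 3518 − 2769 = 749 px; one third is 249.67 px.
The top-right point is two-thirds across and one-third down within the crop:
x = 1934 + 2 × 361.33 ≈ 2657; y = 2769 + 1 × 249.67 ≈ 3019.

(2657, 3019)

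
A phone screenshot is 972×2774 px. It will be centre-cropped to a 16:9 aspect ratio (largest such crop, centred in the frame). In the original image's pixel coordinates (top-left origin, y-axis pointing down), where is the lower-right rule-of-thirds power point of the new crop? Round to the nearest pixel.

972/2774 < 16/9, so the 16:9 crop keeps the full width 972 and trims height to 972 × 9/16 = 546.75 px.
Top offset = (2774 − 546.75)/2 = 1113.62 px; left offset = 0.
Lower-right is two-thirds across and two-thirds down within the crop:
x = 0.00 + 2 × 972.00/3 ≈ 648; y = 1113.62 + 2 × 546.75/3 ≈ 1478.

(648, 1478)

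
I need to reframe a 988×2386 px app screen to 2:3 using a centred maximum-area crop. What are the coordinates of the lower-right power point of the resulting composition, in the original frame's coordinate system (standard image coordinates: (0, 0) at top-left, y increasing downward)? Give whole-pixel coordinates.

988/2386 < 2/3, so the 2:3 crop keeps the full width 988 and trims height to 988 × 3/2 = 1482.00 px.
Top offset = (2386 − 1482.00)/2 = 452.00 px; left offset = 0.
Lower-right is two-thirds across and two-thirds down within the crop:
x = 0.00 + 2 × 988.00/3 ≈ 659; y = 452.00 + 2 × 1482.00/3 ≈ 1440.

(659, 1440)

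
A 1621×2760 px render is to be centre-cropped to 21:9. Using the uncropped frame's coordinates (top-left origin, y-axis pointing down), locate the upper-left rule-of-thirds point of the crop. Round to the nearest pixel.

1621/2760 < 21/9, so the 21:9 crop keeps the full width 1621 and trims height to 1621 × 9/21 = 694.71 px.
Top offset = (2760 − 694.71)/2 = 1032.64 px; left offset = 0.
Upper-left is one-third across and one-third down within the crop:
x = 0.00 + 1 × 1621.00/3 ≈ 540; y = 1032.64 + 1 × 694.71/3 ≈ 1264.

x = 540 px, y = 1264 px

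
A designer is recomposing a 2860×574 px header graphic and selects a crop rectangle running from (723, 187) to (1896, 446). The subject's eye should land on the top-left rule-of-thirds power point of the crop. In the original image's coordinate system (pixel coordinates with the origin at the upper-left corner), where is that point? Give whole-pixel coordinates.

(1114, 273)

Crop width = 1896 − 723 = 1173 px; one third is 391.00 px.
Crop height = 446 − 187 = 259 px; one third is 86.33 px.
The top-left point is one-third across and one-third down within the crop:
x = 723 + 1 × 391.00 ≈ 1114; y = 187 + 1 × 86.33 ≈ 273.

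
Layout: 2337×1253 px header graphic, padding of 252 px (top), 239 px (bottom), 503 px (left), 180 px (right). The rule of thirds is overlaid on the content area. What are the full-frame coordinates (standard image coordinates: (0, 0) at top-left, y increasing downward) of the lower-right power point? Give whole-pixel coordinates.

Content width = 2337 − 503 − 180 = 1654 px; content height = 1253 − 252 − 239 = 762 px.
Lower-right is two-thirds across and two-thirds down within the content area.
x = 503 + 2 × 1654/3 = 503 + 1102.67 ≈ 1606
y = 252 + 2 × 762/3 = 252 + 508.00 ≈ 760

(1606, 760)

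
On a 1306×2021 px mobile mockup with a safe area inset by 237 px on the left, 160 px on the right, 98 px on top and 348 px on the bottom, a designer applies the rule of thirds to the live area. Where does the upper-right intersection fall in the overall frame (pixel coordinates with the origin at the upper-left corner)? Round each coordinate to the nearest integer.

Content width = 1306 − 237 − 160 = 909 px; content height = 2021 − 98 − 348 = 1575 px.
Upper-right is two-thirds across and one-third down within the live area.
x = 237 + 2 × 909/3 = 237 + 606.00 ≈ 843
y = 98 + 1 × 1575/3 = 98 + 525.00 ≈ 623

x = 843 px, y = 623 px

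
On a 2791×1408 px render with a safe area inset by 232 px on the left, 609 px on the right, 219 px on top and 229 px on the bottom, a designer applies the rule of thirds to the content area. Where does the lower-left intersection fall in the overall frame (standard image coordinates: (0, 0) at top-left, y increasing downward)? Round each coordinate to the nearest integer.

(882, 859)

Content width = 2791 − 232 − 609 = 1950 px; content height = 1408 − 219 − 229 = 960 px.
Lower-left is one-third across and two-thirds down within the content area.
x = 232 + 1 × 1950/3 = 232 + 650.00 ≈ 882
y = 219 + 2 × 960/3 = 219 + 640.00 ≈ 859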